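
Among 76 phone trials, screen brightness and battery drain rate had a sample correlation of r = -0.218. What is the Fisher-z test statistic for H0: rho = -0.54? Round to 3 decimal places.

z_r = atanh(-0.218) = -0.221555,  z_0 = atanh(-0.54) = -0.604156
SE = 1/√(n−3) = 1/√73 = 0.117041
z = (z_r − z_0)/SE = (-0.221555 − (-0.604156)) / 0.117041 = 0.382601 / 0.117041 = 3.269

3.269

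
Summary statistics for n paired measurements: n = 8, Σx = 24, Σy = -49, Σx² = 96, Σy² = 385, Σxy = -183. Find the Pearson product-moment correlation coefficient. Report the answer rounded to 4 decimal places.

-0.7976

Numerator: nΣxy − (Σx)(Σy) = 8·(-183) − (24)(-49) = -288
Denominator: √[(nΣx²−(Σx)²)(nΣy²−(Σy)²)]
  nΣx²−(Σx)² = 8·96 − 576 = 192;  nΣy²−(Σy)² = 8·385 − 2401 = 679
  √(192·679) = √130368 = 361.0651
r = -288 / 361.0651 = -0.7976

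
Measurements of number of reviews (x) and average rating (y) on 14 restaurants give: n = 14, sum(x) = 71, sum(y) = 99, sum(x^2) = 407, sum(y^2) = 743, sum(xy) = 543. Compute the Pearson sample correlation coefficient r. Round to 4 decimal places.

S_xy = nΣxy − ΣxΣy = 14·543 − 71·99 = 7602 − 7029 = 573
S_xx = nΣx² − (Σx)² = 14·407 − 71² = 5698 − 5041 = 657
S_yy = nΣy² − (Σy)² = 14·743 − 99² = 10402 − 9801 = 601
r = S_xy / √(S_xx·S_yy) = 573 / √(657·601) = 573 / √394857 = 573 / 628.3765 = 0.9119

0.9119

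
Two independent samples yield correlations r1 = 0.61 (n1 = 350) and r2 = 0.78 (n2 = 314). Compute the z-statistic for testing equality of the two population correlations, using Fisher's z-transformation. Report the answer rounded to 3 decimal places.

-4.309

z1 = atanh(0.61) = 0.708921,  z2 = atanh(0.78) = 1.045371
SE = √(1/(n1−3) + 1/(n2−3)) = √(1/347 + 1/311) = √(0.0028818 + 0.0032154) = √0.0060972 = 0.078085
z = (z1 − z2)/SE = (0.708921 − 1.045371) / 0.078085 = -0.336450 / 0.078085 = -4.309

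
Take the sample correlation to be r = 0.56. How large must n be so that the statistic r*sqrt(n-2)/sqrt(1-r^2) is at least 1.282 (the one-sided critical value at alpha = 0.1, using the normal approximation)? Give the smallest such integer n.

6

Need r·√(n−2)/√(1−r²) ≥ 1.282
√(n−2) ≥ 1.282·√(1−0.3136) / 0.56 = 1.282·0.828493 / 0.56 = 1.8967
n−2 ≥ 3.5975  ⇒  n ≥ 5.5975
Smallest integer n = 6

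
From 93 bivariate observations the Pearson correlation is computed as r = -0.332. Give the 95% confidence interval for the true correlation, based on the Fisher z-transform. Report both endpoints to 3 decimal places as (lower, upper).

z_r = atanh(-0.332) = -0.345074;  SE = 1/√(n−3) = 1/√90 = 0.105409
z-limits: -0.345074 ± 1.960·0.105409 = -0.345074 ± 0.206602 = [-0.551676, -0.138472]
ρ-limits: (tanh -0.551676, tanh -0.138472) = (-0.502, -0.138)

(-0.502, -0.138)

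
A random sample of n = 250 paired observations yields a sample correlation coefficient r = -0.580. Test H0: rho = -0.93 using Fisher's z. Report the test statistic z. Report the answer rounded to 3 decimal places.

z_r = atanh(-0.580) = -0.662463,  z_0 = atanh(-0.93) = -1.658390
SE = 1/√(n−3) = 1/√247 = 0.063628
z = (z_r − z_0)/SE = (-0.662463 − (-1.658390)) / 0.063628 = 0.995927 / 0.063628 = 15.652

15.652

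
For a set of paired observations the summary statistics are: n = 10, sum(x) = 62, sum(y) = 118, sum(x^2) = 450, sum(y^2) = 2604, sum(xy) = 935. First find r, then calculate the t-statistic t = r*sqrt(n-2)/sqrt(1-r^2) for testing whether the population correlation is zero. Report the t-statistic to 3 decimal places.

2.947

Numerator: nΣxy − (Σx)(Σy) = 10·935 − (62)(118) = 2034
Denominator: √[(nΣx²−(Σx)²)(nΣy²−(Σy)²)]
  nΣx²−(Σx)² = 10·450 − 3844 = 656;  nΣy²−(Σy)² = 10·2604 − 13924 = 12116
  √(656·12116) = √7948096 = 2819.2368
r = 2034 / 2819.2368 = 0.7215
t = r·√(n−2)/√(1−r²) = 0.7215·√8 / √(1−0.520562) = 2.040710 / 0.692415 = 2.947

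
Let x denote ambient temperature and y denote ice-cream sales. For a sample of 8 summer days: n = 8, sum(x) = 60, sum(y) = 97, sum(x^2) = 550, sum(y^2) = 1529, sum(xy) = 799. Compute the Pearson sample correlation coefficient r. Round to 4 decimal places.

0.3806

Numerator: nΣxy − (Σx)(Σy) = 8·799 − (60)(97) = 572
Denominator: √[(nΣx²−(Σx)²)(nΣy²−(Σy)²)]
  nΣx²−(Σx)² = 8·550 − 3600 = 800;  nΣy²−(Σy)² = 8·1529 − 9409 = 2823
  √(800·2823) = √2258400 = 1502.7974
r = 572 / 1502.7974 = 0.3806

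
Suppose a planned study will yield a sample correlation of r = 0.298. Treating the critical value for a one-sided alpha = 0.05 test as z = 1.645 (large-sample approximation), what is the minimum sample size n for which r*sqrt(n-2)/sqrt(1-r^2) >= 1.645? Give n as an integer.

Need r·√(n−2)/√(1−r²) ≥ 1.645
√(n−2) ≥ 1.645·√(1−0.088804) / 0.298 = 1.645·0.954566 / 0.298 = 5.2693
n−2 ≥ 27.7655  ⇒  n ≥ 29.7655
Smallest integer n = 30

30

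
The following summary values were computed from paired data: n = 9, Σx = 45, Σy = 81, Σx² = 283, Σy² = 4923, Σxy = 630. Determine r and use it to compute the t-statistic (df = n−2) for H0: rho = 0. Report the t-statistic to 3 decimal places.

1.356

S_xy = nΣxy − ΣxΣy = 9·630 − 45·81 = 5670 − 3645 = 2025
S_xx = nΣx² − (Σx)² = 9·283 − 45² = 2547 − 2025 = 522
S_yy = nΣy² − (Σy)² = 9·4923 − 81² = 44307 − 6561 = 37746
r = S_xy / √(S_xx·S_yy) = 2025 / √(522·37746) = 2025 / √19703412 = 2025 / 4438.8526 = 0.4562
t = r·√(n−2)/√(1−r²) = 0.4562·√7 / √(1−0.208118) = 1.206992 / 0.889878 = 1.356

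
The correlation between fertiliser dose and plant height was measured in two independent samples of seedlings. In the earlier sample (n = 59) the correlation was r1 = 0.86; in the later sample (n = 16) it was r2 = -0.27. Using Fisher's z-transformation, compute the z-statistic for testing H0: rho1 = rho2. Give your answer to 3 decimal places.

5.100

Fisher z-transforms: z1 = atanh(0.86) = 1.293345, z2 = atanh(-0.27) = -0.276864; difference d = 1.570209
Var(d) = 1/56 + 1/13 = 0.0178571 + 0.0769231 = 0.0947802
z = d/√Var(d) = 1.570209 / √0.0947802 = 1.570209 / 0.307864 = 5.100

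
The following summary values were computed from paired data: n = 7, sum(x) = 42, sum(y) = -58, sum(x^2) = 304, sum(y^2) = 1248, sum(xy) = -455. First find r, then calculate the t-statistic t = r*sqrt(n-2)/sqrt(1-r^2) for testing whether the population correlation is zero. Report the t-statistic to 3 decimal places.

S_xy = nΣxy − ΣxΣy = 7·(-455) − 42·(-58) = -3185 − (-2436) = -749
S_xx = nΣx² − (Σx)² = 7·304 − 42² = 2128 − 1764 = 364
S_yy = nΣy² − (Σy)² = 7·1248 − (-58)² = 8736 − 3364 = 5372
r = S_xy / √(S_xx·S_yy) = -749 / √(364·5372) = -749 / √1955408 = -749 / 1398.3590 = -0.5356
t = r·√(n−2)/√(1−r²) = -0.5356·√5 / √(1−0.286867) = -1.197638 / 0.844472 = -1.418

-1.418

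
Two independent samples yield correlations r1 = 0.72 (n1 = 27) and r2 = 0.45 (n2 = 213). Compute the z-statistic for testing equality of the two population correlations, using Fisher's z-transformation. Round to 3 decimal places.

1.963

z1 = atanh(0.72) = 0.907645,  z2 = atanh(0.45) = 0.484700
SE = √(1/(n1−3) + 1/(n2−3)) = √(1/24 + 1/210) = √(0.0416667 + 0.0047619) = √0.0464286 = 0.215473
z = (z1 − z2)/SE = (0.907645 − 0.484700) / 0.215473 = 0.422945 / 0.215473 = 1.963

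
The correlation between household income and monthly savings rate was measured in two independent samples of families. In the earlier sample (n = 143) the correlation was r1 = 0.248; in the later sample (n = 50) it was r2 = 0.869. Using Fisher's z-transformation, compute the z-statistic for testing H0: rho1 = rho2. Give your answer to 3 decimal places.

-6.381

z1 = atanh(0.248) = 0.253281,  z2 = atanh(0.869) = 1.328981
SE = √(1/(n1−3) + 1/(n2−3)) = √(1/140 + 1/47) = √(0.0071429 + 0.0212766) = √0.0284195 = 0.168581
z = (z1 − z2)/SE = (0.253281 − 1.328981) / 0.168581 = -1.075700 / 0.168581 = -6.381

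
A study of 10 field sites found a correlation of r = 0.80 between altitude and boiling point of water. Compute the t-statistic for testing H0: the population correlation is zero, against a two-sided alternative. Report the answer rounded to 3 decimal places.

3.771

t = r·√(n−2) / √(1−r²) with r = 0.80, n = 10
  = 0.80·√8 / √(1 − 0.6400)
  = 0.80·2.828427 / 0.600000
  = 2.262742 / 0.600000 = 3.771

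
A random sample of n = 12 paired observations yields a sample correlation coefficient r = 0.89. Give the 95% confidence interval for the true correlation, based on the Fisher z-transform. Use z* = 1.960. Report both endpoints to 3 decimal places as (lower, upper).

(0.646, 0.969)

Fisher z: z_r = atanh(r) = ½·ln((1+0.89)/(1−0.89)) = 1.421926
SE(z) = 1/√(n−3) = 1/√9 = 0.333333
95% ⇒ z* = 1.960; margin = 1.960·0.333333 = 0.653333
CI on z-scale: (0.768593, 2.075259)
Back-transform: tanh(0.768593) = 0.646111, tanh(2.075259) = 0.968976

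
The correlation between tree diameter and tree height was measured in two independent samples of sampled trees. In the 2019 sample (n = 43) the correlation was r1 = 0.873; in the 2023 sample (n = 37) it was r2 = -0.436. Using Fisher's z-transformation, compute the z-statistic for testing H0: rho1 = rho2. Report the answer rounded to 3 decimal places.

7.772

z1 = atanh(0.873) = 1.345555,  z2 = atanh(-0.436) = -0.467281
SE = √(1/(n1−3) + 1/(n2−3)) = √(1/40 + 1/34) = √(0.0250000 + 0.0294118) = √0.0544118 = 0.233263
z = (z1 − z2)/SE = (1.345555 − (-0.467281)) / 0.233263 = 1.812836 / 0.233263 = 7.772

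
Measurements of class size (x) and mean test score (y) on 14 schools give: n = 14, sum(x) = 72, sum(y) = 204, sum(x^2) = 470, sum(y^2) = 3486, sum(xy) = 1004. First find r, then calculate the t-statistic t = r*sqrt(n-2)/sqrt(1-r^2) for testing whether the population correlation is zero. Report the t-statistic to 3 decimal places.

S_xy = nΣxy − ΣxΣy = 14·1004 − 72·204 = 14056 − 14688 = -632
S_xx = nΣx² − (Σx)² = 14·470 − 72² = 6580 − 5184 = 1396
S_yy = nΣy² − (Σy)² = 14·3486 − 204² = 48804 − 41616 = 7188
r = S_xy / √(S_xx·S_yy) = -632 / √(1396·7188) = -632 / √10034448 = -632 / 3167.7197 = -0.1995
t = r·√(n−2)/√(1−r²) = -0.1995·√12 / √(1−0.039800) = -0.691088 / 0.979898 = -0.705

-0.705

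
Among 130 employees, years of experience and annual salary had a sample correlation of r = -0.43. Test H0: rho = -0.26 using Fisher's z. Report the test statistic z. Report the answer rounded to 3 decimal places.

z_r = atanh(-0.43) = -0.459897,  z_0 = atanh(-0.26) = -0.266108
SE = 1/√(n−3) = 1/√127 = 0.088736
z = (z_r − z_0)/SE = (-0.459897 − (-0.266108)) / 0.088736 = -0.193789 / 0.088736 = -2.184

-2.184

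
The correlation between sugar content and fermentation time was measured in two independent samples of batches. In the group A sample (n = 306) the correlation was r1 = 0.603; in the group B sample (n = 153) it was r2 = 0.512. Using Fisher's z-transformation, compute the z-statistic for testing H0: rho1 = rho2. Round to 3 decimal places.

1.326

z1 = atanh(0.603) = 0.697848,  z2 = atanh(0.512) = 0.565437
SE = √(1/(n1−3) + 1/(n2−3)) = √(1/303 + 1/150) = √(0.0033003 + 0.0066667) = √0.0099670 = 0.099835
z = (z1 − z2)/SE = (0.697848 − 0.565437) / 0.099835 = 0.132411 / 0.099835 = 1.326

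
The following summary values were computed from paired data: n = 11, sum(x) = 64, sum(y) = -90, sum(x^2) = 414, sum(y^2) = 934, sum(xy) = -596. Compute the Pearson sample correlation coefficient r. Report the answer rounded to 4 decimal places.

S_xy = nΣxy − ΣxΣy = 11·(-596) − 64·(-90) = -6556 − (-5760) = -796
S_xx = nΣx² − (Σx)² = 11·414 − 64² = 4554 − 4096 = 458
S_yy = nΣy² − (Σy)² = 11·934 − (-90)² = 10274 − 8100 = 2174
r = S_xy / √(S_xx·S_yy) = -796 / √(458·2174) = -796 / √995692 = -796 / 997.8437 = -0.7977

-0.7977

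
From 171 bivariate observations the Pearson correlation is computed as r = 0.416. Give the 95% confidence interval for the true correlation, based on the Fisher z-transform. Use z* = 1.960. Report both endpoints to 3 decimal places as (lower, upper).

(0.284, 0.533)

Fisher z: z_r = atanh(r) = ½·ln((1+0.416)/(1−0.416)) = 0.442845
SE(z) = 1/√(n−3) = 1/√168 = 0.077152
95% ⇒ z* = 1.960; margin = 1.960·0.077152 = 0.151218
CI on z-scale: (0.291627, 0.594063)
Back-transform: tanh(0.291627) = 0.283632, tanh(0.594063) = 0.532811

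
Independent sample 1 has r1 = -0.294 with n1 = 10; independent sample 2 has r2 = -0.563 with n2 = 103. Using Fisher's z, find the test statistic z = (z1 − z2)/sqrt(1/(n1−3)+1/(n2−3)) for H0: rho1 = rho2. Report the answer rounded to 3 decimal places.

z1 = atanh(-0.294) = -0.302939,  z2 = atanh(-0.563) = -0.637215
SE = √(1/(n1−3) + 1/(n2−3)) = √(1/7 + 1/100) = √(0.1428571 + 0.0100000) = √0.1528571 = 0.390969
z = (z1 − z2)/SE = (-0.302939 − (-0.637215)) / 0.390969 = 0.334276 / 0.390969 = 0.855

0.855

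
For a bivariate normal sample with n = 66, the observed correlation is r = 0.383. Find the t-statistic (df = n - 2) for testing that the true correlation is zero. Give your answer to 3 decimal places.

3.317

1 − r² = 1 − 0.146689 = 0.853311;  √(1−r²) = 0.923748
√(n−2) = √64 = 8.000000
t = r·√(n−2)/√(1−r²) = 0.383 · 8.000000 / 0.923748 = 3.317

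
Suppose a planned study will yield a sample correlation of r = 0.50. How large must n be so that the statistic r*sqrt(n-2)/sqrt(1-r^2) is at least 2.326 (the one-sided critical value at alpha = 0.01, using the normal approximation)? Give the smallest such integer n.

19

r√(n−2)/√(1−r²) ≥ 2.326  ⇔  n−2 ≥ (2.326)²·(1−r²)/r²
(1−r²)/r² = (1−0.2500)/0.2500 = 3.0000
n ≥ 2 + 5.410276·3.0000 = 2 + 16.2308 = 18.2308
⌈18.2308⌉ = 19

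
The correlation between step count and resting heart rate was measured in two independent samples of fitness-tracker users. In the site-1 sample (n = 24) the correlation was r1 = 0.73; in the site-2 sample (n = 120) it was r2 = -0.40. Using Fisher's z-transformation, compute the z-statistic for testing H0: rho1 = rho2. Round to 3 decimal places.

5.706

Fisher z-transforms: z1 = atanh(0.73) = 0.928727, z2 = atanh(-0.40) = -0.423649; difference d = 1.352376
Var(d) = 1/21 + 1/117 = 0.0476190 + 0.0085470 = 0.0561660
z = d/√Var(d) = 1.352376 / √0.0561660 = 1.352376 / 0.236994 = 5.706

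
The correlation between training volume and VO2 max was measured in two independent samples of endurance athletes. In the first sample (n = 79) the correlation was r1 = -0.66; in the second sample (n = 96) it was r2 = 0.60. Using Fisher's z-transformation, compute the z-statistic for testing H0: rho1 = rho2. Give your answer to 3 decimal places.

-9.610

Fisher z-transforms: z1 = atanh(-0.66) = -0.792814, z2 = atanh(0.60) = 0.693147; difference d = -1.485961
Var(d) = 1/76 + 1/93 = 0.0131579 + 0.0107527 = 0.0239106
z = d/√Var(d) = -1.485961 / √0.0239106 = -1.485961 / 0.154631 = -9.610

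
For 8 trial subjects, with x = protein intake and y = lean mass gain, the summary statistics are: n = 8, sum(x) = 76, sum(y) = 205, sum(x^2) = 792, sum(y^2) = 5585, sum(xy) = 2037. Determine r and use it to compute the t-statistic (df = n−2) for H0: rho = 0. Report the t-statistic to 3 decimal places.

1.777

S_xy = nΣxy − ΣxΣy = 8·2037 − 76·205 = 16296 − 15580 = 716
S_xx = nΣx² − (Σx)² = 8·792 − 76² = 6336 − 5776 = 560
S_yy = nΣy² − (Σy)² = 8·5585 − 205² = 44680 − 42025 = 2655
r = S_xy / √(S_xx·S_yy) = 716 / √(560·2655) = 716 / √1486800 = 716 / 1219.3441 = 0.5872
t = r·√(n−2)/√(1−r²) = 0.5872·√6 / √(1−0.344804) = 1.438340 / 0.809442 = 1.777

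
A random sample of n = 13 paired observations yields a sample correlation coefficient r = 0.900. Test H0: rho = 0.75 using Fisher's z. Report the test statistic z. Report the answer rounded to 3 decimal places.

Fisher z: atanh(0.900) = 1.472219, atanh(0.75) = 0.972955
z = (z_r − z_0)·√(n−3) = (1.472219 − 0.972955)·√10 = 0.499264 · 3.162278 = 1.579

1.579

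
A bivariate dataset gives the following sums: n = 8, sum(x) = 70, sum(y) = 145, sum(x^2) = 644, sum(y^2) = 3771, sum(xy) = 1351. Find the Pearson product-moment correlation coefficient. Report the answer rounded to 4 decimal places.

Numerator: nΣxy − (Σx)(Σy) = 8·1351 − (70)(145) = 658
Denominator: √[(nΣx²−(Σx)²)(nΣy²−(Σy)²)]
  nΣx²−(Σx)² = 8·644 − 4900 = 252;  nΣy²−(Σy)² = 8·3771 − 21025 = 9143
  √(252·9143) = √2304036 = 1517.9051
r = 658 / 1517.9051 = 0.4335

0.4335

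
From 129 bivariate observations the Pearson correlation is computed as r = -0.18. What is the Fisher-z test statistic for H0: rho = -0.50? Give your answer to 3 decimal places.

z_r = atanh(-0.18) = -0.181983,  z_0 = atanh(-0.50) = -0.549306
SE = 1/√(n−3) = 1/√126 = 0.089087
z = (z_r − z_0)/SE = (-0.181983 − (-0.549306)) / 0.089087 = 0.367323 / 0.089087 = 4.123

4.123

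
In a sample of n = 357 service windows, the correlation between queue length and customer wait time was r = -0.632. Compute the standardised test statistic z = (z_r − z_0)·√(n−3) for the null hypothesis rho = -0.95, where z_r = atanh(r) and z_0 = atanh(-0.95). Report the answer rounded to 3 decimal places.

20.453

z_r = atanh(-0.632) = -0.744739,  z_0 = atanh(-0.95) = -1.831781
SE = 1/√(n−3) = 1/√354 = 0.053149
z = (z_r − z_0)/SE = (-0.744739 − (-1.831781)) / 0.053149 = 1.087042 / 0.053149 = 20.453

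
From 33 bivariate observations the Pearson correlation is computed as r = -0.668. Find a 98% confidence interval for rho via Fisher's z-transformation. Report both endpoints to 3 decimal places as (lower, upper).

Fisher z: z_r = atanh(r) = ½·ln((1+(-0.668))/(1−(-0.668))) = -0.807123
SE(z) = 1/√(n−3) = 1/√30 = 0.182574
98% ⇒ z* = 2.326; margin = 2.326·0.182574 = 0.424667
CI on z-scale: (-1.231790, -0.382456)
Back-transform: tanh(-1.231790) = -0.843098, tanh(-0.382456) = -0.364838

(-0.843, -0.365)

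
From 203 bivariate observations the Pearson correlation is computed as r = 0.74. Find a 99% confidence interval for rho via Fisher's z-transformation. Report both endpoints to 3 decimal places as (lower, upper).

Fisher z: z_r = atanh(r) = ½·ln((1+0.74)/(1−0.74)) = 0.950479
SE(z) = 1/√(n−3) = 1/√200 = 0.070711
99% ⇒ z* = 2.576; margin = 2.576·0.070711 = 0.182152
CI on z-scale: (0.768327, 1.132631)
Back-transform: tanh(0.768327) = 0.645956, tanh(1.132631) = 0.811918

(0.646, 0.812)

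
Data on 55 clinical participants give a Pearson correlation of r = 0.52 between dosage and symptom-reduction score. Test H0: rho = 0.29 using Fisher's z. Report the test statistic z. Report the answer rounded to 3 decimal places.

Fisher z: atanh(0.52) = 0.576340, atanh(0.29) = 0.298566
z = (z_r − z_0)·√(n−3) = (0.576340 − 0.298566)·√52 = 0.277774 · 7.211103 = 2.003

2.003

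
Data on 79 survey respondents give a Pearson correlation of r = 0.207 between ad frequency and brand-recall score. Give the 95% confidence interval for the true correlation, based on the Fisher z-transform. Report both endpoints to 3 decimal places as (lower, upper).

z_r = atanh(0.207) = 0.210035;  SE = 1/√(n−3) = 1/√76 = 0.114708
z-limits: 0.210035 ± 1.960·0.114708 = 0.210035 ± 0.224828 = [-0.014793, 0.434863]
ρ-limits: (tanh -0.014793, tanh 0.434863) = (-0.015, 0.409)

(-0.015, 0.409)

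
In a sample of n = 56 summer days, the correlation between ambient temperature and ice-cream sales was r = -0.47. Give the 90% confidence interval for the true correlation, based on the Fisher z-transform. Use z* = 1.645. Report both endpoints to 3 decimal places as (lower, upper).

(-0.627, -0.277)

z_r = atanh(-0.47) = -0.510070;  SE = 1/√(n−3) = 1/√53 = 0.137361
z-limits: -0.510070 ± 1.645·0.137361 = -0.510070 ± 0.225959 = [-0.736029, -0.284111]
ρ-limits: (tanh -0.736029, tanh -0.284111) = (-0.627, -0.277)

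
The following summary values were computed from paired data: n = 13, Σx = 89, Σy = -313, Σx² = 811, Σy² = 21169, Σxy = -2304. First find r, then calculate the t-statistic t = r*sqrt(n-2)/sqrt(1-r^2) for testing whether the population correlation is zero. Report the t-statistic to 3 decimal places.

Numerator: nΣxy − (Σx)(Σy) = 13·(-2304) − (89)(-313) = -2095
Denominator: √[(nΣx²−(Σx)²)(nΣy²−(Σy)²)]
  nΣx²−(Σx)² = 13·811 − 7921 = 2622;  nΣy²−(Σy)² = 13·21169 − 97969 = 177228
  √(2622·177228) = √464691816 = 21556.7116
r = -2095 / 21556.7116 = -0.0972
t = r·√(n−2)/√(1−r²) = -0.0972·√11 / √(1−0.009448) = -0.322376 / 0.995265 = -0.324

-0.324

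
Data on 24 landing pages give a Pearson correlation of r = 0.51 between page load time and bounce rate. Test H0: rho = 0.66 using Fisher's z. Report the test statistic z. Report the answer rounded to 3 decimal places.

-1.054

Fisher z: atanh(0.51) = 0.562730, atanh(0.66) = 0.792814
z = (z_r − z_0)·√(n−3) = (0.562730 − 0.792814)·√21 = -0.230084 · 4.582576 = -1.054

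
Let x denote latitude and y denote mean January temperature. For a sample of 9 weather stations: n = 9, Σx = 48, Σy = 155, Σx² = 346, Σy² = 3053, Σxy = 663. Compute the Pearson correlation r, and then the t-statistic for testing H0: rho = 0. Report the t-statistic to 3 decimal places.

-4.924

S_xy = nΣxy − ΣxΣy = 9·663 − 48·155 = 5967 − 7440 = -1473
S_xx = nΣx² − (Σx)² = 9·346 − 48² = 3114 − 2304 = 810
S_yy = nΣy² − (Σy)² = 9·3053 − 155² = 27477 − 24025 = 3452
r = S_xy / √(S_xx·S_yy) = -1473 / √(810·3452) = -1473 / √2796120 = -1473 / 1672.1603 = -0.8809
t = r·√(n−2)/√(1−r²) = -0.8809·√7 / √(1−0.775985) = -2.330642 / 0.473302 = -4.924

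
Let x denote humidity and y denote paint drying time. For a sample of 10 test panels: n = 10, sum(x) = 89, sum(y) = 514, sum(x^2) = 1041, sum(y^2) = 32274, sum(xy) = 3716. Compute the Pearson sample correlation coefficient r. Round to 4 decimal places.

S_xy = nΣxy − ΣxΣy = 10·3716 − 89·514 = 37160 − 45746 = -8586
S_xx = nΣx² − (Σx)² = 10·1041 − 89² = 10410 − 7921 = 2489
S_yy = nΣy² − (Σy)² = 10·32274 − 514² = 322740 − 264196 = 58544
r = S_xy / √(S_xx·S_yy) = -8586 / √(2489·58544) = -8586 / √145716016 = -8586 / 12071.2889 = -0.7113

-0.7113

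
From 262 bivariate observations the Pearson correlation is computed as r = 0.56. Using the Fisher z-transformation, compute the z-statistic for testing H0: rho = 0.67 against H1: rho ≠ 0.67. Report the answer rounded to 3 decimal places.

Fisher z: atanh(0.56) = 0.632833, atanh(0.67) = 0.810743
z = (z_r − z_0)·√(n−3) = (0.632833 − 0.810743)·√259 = -0.177910 · 16.093477 = -2.863

-2.863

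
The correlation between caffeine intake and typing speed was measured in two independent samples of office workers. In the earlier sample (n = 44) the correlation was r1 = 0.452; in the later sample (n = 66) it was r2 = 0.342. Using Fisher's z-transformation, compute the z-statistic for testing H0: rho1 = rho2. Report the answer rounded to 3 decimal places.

Fisher z-transforms: z1 = atanh(0.452) = 0.487211, z2 = atanh(0.342) = 0.356356; difference d = 0.130855
Var(d) = 1/41 + 1/63 = 0.0243902 + 0.0158730 = 0.0402632
z = d/√Var(d) = 0.130855 / √0.0402632 = 0.130855 / 0.200657 = 0.652

0.652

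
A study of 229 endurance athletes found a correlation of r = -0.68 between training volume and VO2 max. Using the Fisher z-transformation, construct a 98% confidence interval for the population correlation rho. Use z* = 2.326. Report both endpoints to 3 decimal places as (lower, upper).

z_r = atanh(-0.68) = -0.829114;  SE = 1/√(n−3) = 1/√226 = 0.066519
z-limits: -0.829114 ± 2.326·0.066519 = -0.829114 ± 0.154723 = [-0.983837, -0.674391]
ρ-limits: (tanh -0.983837, tanh -0.674391) = (-0.755, -0.588)

(-0.755, -0.588)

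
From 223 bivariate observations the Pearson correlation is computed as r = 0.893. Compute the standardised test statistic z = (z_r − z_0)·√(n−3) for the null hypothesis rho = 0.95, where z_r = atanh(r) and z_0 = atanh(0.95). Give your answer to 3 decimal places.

-5.862

Fisher z: atanh(0.893) = 1.436545, atanh(0.95) = 1.831781
z = (z_r − z_0)·√(n−3) = (1.436545 − 1.831781)·√220 = -0.395236 · 14.832397 = -5.862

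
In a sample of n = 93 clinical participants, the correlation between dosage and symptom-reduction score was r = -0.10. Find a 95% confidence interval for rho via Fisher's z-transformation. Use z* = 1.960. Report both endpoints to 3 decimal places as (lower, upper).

(-0.298, 0.106)

z_r = atanh(-0.10) = -0.100335;  SE = 1/√(n−3) = 1/√90 = 0.105409
z-limits: -0.100335 ± 1.960·0.105409 = -0.100335 ± 0.206602 = [-0.306937, 0.106267]
ρ-limits: (tanh -0.306937, tanh 0.106267) = (-0.298, 0.106)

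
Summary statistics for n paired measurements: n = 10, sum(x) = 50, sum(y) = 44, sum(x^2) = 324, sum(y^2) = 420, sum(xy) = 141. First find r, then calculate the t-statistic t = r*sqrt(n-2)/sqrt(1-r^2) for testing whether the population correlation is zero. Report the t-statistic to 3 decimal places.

-2.179

S_xy = nΣxy − ΣxΣy = 10·141 − 50·44 = 1410 − 2200 = -790
S_xx = nΣx² − (Σx)² = 10·324 − 50² = 3240 − 2500 = 740
S_yy = nΣy² − (Σy)² = 10·420 − 44² = 4200 − 1936 = 2264
r = S_xy / √(S_xx·S_yy) = -790 / √(740·2264) = -790 / √1675360 = -790 / 1294.3570 = -0.6103
t = r·√(n−2)/√(1−r²) = -0.6103·√8 / √(1−0.372466) = -1.726189 / 0.792170 = -2.179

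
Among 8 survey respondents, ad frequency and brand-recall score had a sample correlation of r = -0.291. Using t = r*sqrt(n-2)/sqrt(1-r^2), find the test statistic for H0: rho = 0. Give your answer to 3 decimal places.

1 − r² = 1 − 0.084681 = 0.915319;  √(1−r²) = 0.956723
√(n−2) = √6 = 2.449490
t = r·√(n−2)/√(1−r²) = -0.291 · 2.449490 / 0.956723 = -0.745

-0.745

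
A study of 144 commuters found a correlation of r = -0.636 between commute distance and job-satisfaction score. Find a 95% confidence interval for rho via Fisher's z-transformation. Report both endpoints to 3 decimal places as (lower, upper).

Fisher z: z_r = atanh(r) = ½·ln((1+(-0.636))/(1−(-0.636))) = -0.751428
SE(z) = 1/√(n−3) = 1/√141 = 0.084215
95% ⇒ z* = 1.960; margin = 1.960·0.084215 = 0.165061
CI on z-scale: (-0.916489, -0.586367)
Back-transform: tanh(-0.916489) = -0.724232, tanh(-0.586367) = -0.527278

(-0.724, -0.527)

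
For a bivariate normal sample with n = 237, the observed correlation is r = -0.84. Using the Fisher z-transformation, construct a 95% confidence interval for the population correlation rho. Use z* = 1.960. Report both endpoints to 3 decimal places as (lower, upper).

Fisher z: z_r = atanh(r) = ½·ln((1+(-0.84))/(1−(-0.84))) = -1.221174
SE(z) = 1/√(n−3) = 1/√234 = 0.065372
95% ⇒ z* = 1.960; margin = 1.960·0.065372 = 0.128129
CI on z-scale: (-1.349303, -1.093045)
Back-transform: tanh(-1.349303) = -0.873889, tanh(-1.093045) = -0.797987

(-0.874, -0.798)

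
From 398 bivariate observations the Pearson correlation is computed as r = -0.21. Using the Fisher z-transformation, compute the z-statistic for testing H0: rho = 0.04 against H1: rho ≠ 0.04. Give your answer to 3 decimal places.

-5.032

Fisher z: atanh(-0.21) = -0.213171, atanh(0.04) = 0.040021
z = (z_r − z_0)·√(n−3) = (-0.213171 − 0.040021)·√395 = -0.253192 · 19.874607 = -5.032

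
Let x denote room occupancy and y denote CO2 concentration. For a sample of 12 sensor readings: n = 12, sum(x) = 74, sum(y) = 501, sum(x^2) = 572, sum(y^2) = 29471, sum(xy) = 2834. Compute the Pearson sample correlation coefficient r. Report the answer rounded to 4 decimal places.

S_xy = nΣxy − ΣxΣy = 12·2834 − 74·501 = 34008 − 37074 = -3066
S_xx = nΣx² − (Σx)² = 12·572 − 74² = 6864 − 5476 = 1388
S_yy = nΣy² − (Σy)² = 12·29471 − 501² = 353652 − 251001 = 102651
r = S_xy / √(S_xx·S_yy) = -3066 / √(1388·102651) = -3066 / √142479588 = -3066 / 11936.4814 = -0.2569

-0.2569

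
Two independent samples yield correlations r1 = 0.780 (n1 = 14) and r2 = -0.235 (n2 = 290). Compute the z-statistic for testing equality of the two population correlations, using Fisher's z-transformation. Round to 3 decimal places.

z1 = atanh(0.780) = 1.045371,  z2 = atanh(-0.235) = -0.239475
SE = √(1/(n1−3) + 1/(n2−3)) = √(1/11 + 1/287) = √(0.0909091 + 0.0034843) = √0.0943934 = 0.307235
z = (z1 − z2)/SE = (1.045371 − (-0.239475)) / 0.307235 = 1.284846 / 0.307235 = 4.182

4.182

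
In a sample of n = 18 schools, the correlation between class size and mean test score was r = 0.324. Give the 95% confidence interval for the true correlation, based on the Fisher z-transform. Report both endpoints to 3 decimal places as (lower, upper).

z_r = atanh(0.324) = 0.336110;  SE = 1/√(n−3) = 1/√15 = 0.258199
z-limits: 0.336110 ± 1.960·0.258199 = 0.336110 ± 0.506070 = [-0.169960, 0.842180]
ρ-limits: (tanh -0.169960, tanh 0.842180) = (-0.168, 0.687)

(-0.168, 0.687)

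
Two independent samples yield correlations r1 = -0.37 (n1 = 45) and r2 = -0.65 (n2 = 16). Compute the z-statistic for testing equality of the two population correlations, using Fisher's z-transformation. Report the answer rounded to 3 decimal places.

1.219

Fisher z-transforms: z1 = atanh(-0.37) = -0.388423, z2 = atanh(-0.65) = -0.775299; difference d = 0.386876
Var(d) = 1/42 + 1/13 = 0.0238095 + 0.0769231 = 0.1007326
z = d/√Var(d) = 0.386876 / √0.1007326 = 0.386876 / 0.317384 = 1.219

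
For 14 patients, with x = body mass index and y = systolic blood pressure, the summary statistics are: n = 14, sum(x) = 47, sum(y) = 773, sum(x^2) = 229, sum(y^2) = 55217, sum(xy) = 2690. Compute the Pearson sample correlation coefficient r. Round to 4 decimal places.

0.1005

S_xy = nΣxy − ΣxΣy = 14·2690 − 47·773 = 37660 − 36331 = 1329
S_xx = nΣx² − (Σx)² = 14·229 − 47² = 3206 − 2209 = 997
S_yy = nΣy² − (Σy)² = 14·55217 − 773² = 773038 − 597529 = 175509
r = S_xy / √(S_xx·S_yy) = 1329 / √(997·175509) = 1329 / √174982473 = 1329 / 13228.0941 = 0.1005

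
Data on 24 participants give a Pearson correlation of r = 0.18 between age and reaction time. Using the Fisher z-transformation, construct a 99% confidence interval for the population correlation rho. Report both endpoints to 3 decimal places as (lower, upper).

z_r = atanh(0.18) = 0.181983;  SE = 1/√(n−3) = 1/√21 = 0.218218
z-limits: 0.181983 ± 2.576·0.218218 = 0.181983 ± 0.562130 = [-0.380147, 0.744113]
ρ-limits: (tanh -0.380147, tanh 0.744113) = (-0.363, 0.632)

(-0.363, 0.632)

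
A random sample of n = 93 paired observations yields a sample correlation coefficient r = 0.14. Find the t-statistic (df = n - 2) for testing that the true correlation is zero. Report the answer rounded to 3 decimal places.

t = r·√(n−2) / √(1−r²) with r = 0.14, n = 93
  = 0.14·√91 / √(1 − 0.0196)
  = 0.14·9.539392 / 0.990152
  = 1.335515 / 0.990152 = 1.349

1.349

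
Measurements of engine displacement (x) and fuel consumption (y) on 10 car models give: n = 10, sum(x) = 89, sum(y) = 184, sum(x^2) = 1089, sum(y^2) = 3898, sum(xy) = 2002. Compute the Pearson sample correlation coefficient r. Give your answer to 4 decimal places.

Numerator: nΣxy − (Σx)(Σy) = 10·2002 − (89)(184) = 3644
Denominator: √[(nΣx²−(Σx)²)(nΣy²−(Σy)²)]
  nΣx²−(Σx)² = 10·1089 − 7921 = 2969;  nΣy²−(Σy)² = 10·3898 − 33856 = 5124
  √(2969·5124) = √15213156 = 3900.4046
r = 3644 / 3900.4046 = 0.9343

0.9343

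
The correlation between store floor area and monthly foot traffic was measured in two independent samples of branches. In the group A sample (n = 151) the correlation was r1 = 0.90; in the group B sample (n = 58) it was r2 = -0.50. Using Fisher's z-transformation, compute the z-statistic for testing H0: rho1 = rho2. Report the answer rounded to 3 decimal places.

Fisher z-transforms: z1 = atanh(0.90) = 1.472219, z2 = atanh(-0.50) = -0.549306; difference d = 2.021525
Var(d) = 1/148 + 1/55 = 0.0067568 + 0.0181818 = 0.0249386
z = d/√Var(d) = 2.021525 / √0.0249386 = 2.021525 / 0.157920 = 12.801

12.801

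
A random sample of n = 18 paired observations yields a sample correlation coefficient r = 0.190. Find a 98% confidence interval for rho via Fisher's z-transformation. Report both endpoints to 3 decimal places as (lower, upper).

Fisher z: z_r = atanh(r) = ½·ln((1+0.190)/(1−0.190)) = 0.192337
SE(z) = 1/√(n−3) = 1/√15 = 0.258199
98% ⇒ z* = 2.326; margin = 2.326·0.258199 = 0.600571
CI on z-scale: (-0.408234, 0.792908)
Back-transform: tanh(-0.408234) = -0.386972, tanh(0.792908) = 0.660053

(-0.387, 0.660)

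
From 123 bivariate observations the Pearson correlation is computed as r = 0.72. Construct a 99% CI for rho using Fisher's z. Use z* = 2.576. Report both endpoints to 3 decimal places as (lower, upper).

z_r = atanh(0.72) = 0.907645;  SE = 1/√(n−3) = 1/√120 = 0.091287
z-limits: 0.907645 ± 2.576·0.091287 = 0.907645 ± 0.235155 = [0.672490, 1.142800]
ρ-limits: (tanh 0.672490, tanh 1.142800) = (0.587, 0.815)

(0.587, 0.815)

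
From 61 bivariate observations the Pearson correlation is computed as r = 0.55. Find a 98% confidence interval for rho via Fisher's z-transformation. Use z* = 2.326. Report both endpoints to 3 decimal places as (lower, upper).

(0.303, 0.728)

z_r = atanh(0.55) = 0.618381;  SE = 1/√(n−3) = 1/√58 = 0.131306
z-limits: 0.618381 ± 2.326·0.131306 = 0.618381 ± 0.305418 = [0.312963, 0.923799]
ρ-limits: (tanh 0.312963, tanh 0.923799) = (0.303, 0.728)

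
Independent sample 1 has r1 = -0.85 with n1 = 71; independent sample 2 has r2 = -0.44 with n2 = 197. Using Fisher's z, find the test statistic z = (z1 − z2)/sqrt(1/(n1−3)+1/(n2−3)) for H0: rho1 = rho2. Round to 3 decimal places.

-5.563

Fisher z-transforms: z1 = atanh(-0.85) = -1.256153, z2 = atanh(-0.44) = -0.472231; difference d = -0.783922
Var(d) = 1/68 + 1/194 = 0.0147059 + 0.0051546 = 0.0198605
z = d/√Var(d) = -0.783922 / √0.0198605 = -0.783922 / 0.140927 = -5.563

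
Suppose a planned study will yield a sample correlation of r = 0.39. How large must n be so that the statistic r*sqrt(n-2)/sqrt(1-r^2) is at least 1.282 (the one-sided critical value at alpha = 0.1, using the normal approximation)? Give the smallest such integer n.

12

Need r·√(n−2)/√(1−r²) ≥ 1.282
√(n−2) ≥ 1.282·√(1−0.1521) / 0.39 = 1.282·0.920815 / 0.39 = 3.0269
n−2 ≥ 9.1621  ⇒  n ≥ 11.1621
Smallest integer n = 12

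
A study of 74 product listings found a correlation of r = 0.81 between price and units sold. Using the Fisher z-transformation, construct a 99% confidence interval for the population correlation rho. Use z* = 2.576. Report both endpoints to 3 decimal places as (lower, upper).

(0.676, 0.892)

z_r = atanh(0.81) = 1.127029;  SE = 1/√(n−3) = 1/√71 = 0.118678
z-limits: 1.127029 ± 2.576·0.118678 = 1.127029 ± 0.305715 = [0.821314, 1.432744]
ρ-limits: (tanh 0.821314, tanh 1.432744) = (0.676, 0.892)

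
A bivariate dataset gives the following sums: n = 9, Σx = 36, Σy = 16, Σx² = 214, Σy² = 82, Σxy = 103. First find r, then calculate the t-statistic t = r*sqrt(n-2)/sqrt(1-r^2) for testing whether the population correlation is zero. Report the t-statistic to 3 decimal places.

Numerator: nΣxy − (Σx)(Σy) = 9·103 − (36)(16) = 351
Denominator: √[(nΣx²−(Σx)²)(nΣy²−(Σy)²)]
  nΣx²−(Σx)² = 9·214 − 1296 = 630;  nΣy²−(Σy)² = 9·82 − 256 = 482
  √(630·482) = √303660 = 551.0535
r = 351 / 551.0535 = 0.6370
t = r·√(n−2)/√(1−r²) = 0.6370·√7 / √(1−0.405769) = 1.685344 / 0.770864 = 2.186

2.186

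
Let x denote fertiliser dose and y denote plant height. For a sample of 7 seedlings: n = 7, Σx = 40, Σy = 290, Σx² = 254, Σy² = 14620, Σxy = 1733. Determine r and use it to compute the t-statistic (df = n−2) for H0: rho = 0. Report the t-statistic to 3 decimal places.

Numerator: nΣxy − (Σx)(Σy) = 7·1733 − (40)(290) = 531
Denominator: √[(nΣx²−(Σx)²)(nΣy²−(Σy)²)]
  nΣx²−(Σx)² = 7·254 − 1600 = 178;  nΣy²−(Σy)² = 7·14620 − 84100 = 18240
  √(178·18240) = √3246720 = 1801.8657
r = 531 / 1801.8657 = 0.2947
t = r·√(n−2)/√(1−r²) = 0.2947·√5 / √(1−0.086848) = 0.658969 / 0.955590 = 0.690

0.690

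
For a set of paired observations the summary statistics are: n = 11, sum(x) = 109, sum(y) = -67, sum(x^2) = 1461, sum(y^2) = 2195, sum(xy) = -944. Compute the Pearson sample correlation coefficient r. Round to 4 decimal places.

Numerator: nΣxy − (Σx)(Σy) = 11·(-944) − (109)(-67) = -3081
Denominator: √[(nΣx²−(Σx)²)(nΣy²−(Σy)²)]
  nΣx²−(Σx)² = 11·1461 − 11881 = 4190;  nΣy²−(Σy)² = 11·2195 − 4489 = 19656
  √(4190·19656) = √82358640 = 9075.1661
r = -3081 / 9075.1661 = -0.3395

-0.3395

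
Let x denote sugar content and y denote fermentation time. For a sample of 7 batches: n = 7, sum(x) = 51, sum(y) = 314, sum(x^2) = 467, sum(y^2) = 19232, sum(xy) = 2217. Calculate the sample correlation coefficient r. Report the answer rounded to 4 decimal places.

-0.1009

Numerator: nΣxy − (Σx)(Σy) = 7·2217 − (51)(314) = -495
Denominator: √[(nΣx²−(Σx)²)(nΣy²−(Σy)²)]
  nΣx²−(Σx)² = 7·467 − 2601 = 668;  nΣy²−(Σy)² = 7·19232 − 98596 = 36028
  √(668·36028) = √24066704 = 4905.7827
r = -495 / 4905.7827 = -0.1009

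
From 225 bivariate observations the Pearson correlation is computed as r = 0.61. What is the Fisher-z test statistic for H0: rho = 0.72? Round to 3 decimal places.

z_r = atanh(0.61) = 0.708921,  z_0 = atanh(0.72) = 0.907645
SE = 1/√(n−3) = 1/√222 = 0.067116
z = (z_r − z_0)/SE = (0.708921 − 0.907645) / 0.067116 = -0.198724 / 0.067116 = -2.961

-2.961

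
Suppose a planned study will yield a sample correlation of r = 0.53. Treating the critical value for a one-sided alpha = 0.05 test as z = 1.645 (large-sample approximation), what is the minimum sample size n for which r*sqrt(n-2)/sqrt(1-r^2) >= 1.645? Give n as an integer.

r√(n−2)/√(1−r²) ≥ 1.645  ⇔  n−2 ≥ (1.645)²·(1−r²)/r²
(1−r²)/r² = (1−0.2809)/0.2809 = 2.5600
n ≥ 2 + 2.706025·2.5600 = 2 + 6.9274 = 8.9274
⌈8.9274⌉ = 9

9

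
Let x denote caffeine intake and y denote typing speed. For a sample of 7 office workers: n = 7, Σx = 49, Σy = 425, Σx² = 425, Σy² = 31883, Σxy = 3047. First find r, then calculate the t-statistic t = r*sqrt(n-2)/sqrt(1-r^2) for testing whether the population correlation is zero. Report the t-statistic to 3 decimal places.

0.229

Numerator: nΣxy − (Σx)(Σy) = 7·3047 − (49)(425) = 504
Denominator: √[(nΣx²−(Σx)²)(nΣy²−(Σy)²)]
  nΣx²−(Σx)² = 7·425 − 2401 = 574;  nΣy²−(Σy)² = 7·31883 − 180625 = 42556
  √(574·42556) = √24427144 = 4942.3824
r = 504 / 4942.3824 = 0.1020
t = r·√(n−2)/√(1−r²) = 0.1020·√5 / √(1−0.010404) = 0.228079 / 0.994784 = 0.229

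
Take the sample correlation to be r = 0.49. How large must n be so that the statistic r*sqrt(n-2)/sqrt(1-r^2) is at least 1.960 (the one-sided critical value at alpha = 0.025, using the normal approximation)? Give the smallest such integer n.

15

Need r·√(n−2)/√(1−r²) ≥ 1.960
√(n−2) ≥ 1.960·√(1−0.2401) / 0.49 = 1.960·0.871722 / 0.49 = 3.4869
n−2 ≥ 12.1585  ⇒  n ≥ 14.1585
Smallest integer n = 15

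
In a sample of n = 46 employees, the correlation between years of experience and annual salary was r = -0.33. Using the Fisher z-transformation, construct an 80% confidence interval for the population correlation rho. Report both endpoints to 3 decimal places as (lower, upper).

z_r = atanh(-0.33) = -0.342828;  SE = 1/√(n−3) = 1/√43 = 0.152499
z-limits: -0.342828 ± 1.282·0.152499 = -0.342828 ± 0.195504 = [-0.538332, -0.147324]
ρ-limits: (tanh -0.538332, tanh -0.147324) = (-0.492, -0.146)

(-0.492, -0.146)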